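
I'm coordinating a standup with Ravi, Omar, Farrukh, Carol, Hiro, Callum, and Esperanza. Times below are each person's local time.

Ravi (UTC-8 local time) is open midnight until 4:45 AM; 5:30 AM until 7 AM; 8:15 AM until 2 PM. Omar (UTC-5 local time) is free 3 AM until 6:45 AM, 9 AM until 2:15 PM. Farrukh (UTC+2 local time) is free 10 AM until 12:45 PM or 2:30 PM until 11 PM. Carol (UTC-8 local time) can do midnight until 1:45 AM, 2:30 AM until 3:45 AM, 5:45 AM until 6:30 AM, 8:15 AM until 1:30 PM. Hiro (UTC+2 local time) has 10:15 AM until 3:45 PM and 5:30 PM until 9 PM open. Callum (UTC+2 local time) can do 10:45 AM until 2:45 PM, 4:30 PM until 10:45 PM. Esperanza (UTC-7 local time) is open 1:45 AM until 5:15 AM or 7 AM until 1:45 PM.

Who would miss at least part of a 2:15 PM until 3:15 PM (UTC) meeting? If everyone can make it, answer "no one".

Ravi in UTC: 08:00-12:45, 13:30-15:00, 16:15-22:00 (add 8h to convert from UTC-8).
Omar in UTC: 08:00-11:45, 14:00-19:15 (add 5h to convert from UTC-5).
Farrukh in UTC: 08:00-10:45, 12:30-21:00 (subtract 2h to convert from UTC+2).
Carol in UTC: 08:00-09:45, 10:30-11:45, 13:45-14:30, 16:15-21:30 (add 8h to convert from UTC-8).
Hiro in UTC: 08:15-13:45, 15:30-19:00 (subtract 2h to convert from UTC+2).
Callum in UTC: 08:45-12:45, 14:30-20:45 (subtract 2h to convert from UTC+2).
Esperanza in UTC: 08:45-12:15, 14:00-20:45 (add 7h to convert from UTC-7).
Ravi: not fully free for 14:15-15:15. Omar: free for 14:15-15:15. Farrukh: free for 14:15-15:15. Carol: not fully free for 14:15-15:15. Hiro: not fully free for 14:15-15:15. Callum: not fully free for 14:15-15:15. Esperanza: free for 14:15-15:15.

Callum, Carol, Hiro, Ravi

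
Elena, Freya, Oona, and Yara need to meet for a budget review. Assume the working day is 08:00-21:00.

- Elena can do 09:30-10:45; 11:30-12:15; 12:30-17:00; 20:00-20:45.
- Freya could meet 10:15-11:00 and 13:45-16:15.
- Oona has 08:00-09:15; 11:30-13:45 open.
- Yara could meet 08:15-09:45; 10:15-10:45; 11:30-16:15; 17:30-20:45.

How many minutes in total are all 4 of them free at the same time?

0

Elena ∩ Freya: 10:15-10:45, 13:45-16:15.
Elena ∩ Freya ∩ Oona: ∅.
Elena ∩ Freya ∩ Oona ∩ Yara: ∅.
There is no time when everyone is free.
There is no common window, so the total is 0 minutes.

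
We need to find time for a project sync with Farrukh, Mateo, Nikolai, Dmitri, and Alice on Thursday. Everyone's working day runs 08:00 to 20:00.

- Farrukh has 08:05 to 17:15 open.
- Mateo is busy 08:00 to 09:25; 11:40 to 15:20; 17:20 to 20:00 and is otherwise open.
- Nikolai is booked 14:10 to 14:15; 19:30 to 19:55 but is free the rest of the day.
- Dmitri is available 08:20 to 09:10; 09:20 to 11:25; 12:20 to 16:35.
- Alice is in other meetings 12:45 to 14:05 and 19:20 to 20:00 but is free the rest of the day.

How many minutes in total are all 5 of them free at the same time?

Farrukh free: 08:05-17:15.
Mateo free: 09:25-11:40, 15:20-17:20 (invert busy blocks within the working day).
Nikolai free: 08:00-14:10, 14:15-19:30, 19:55-20:00 (invert busy blocks within the working day).
Dmitri free: 08:20-09:10, 09:20-11:25, 12:20-16:35.
Alice free: 08:00-12:45, 14:05-19:20 (invert busy blocks within the working day).
Farrukh ∩ Mateo: 09:25-11:40, 15:20-17:15.
Farrukh ∩ Mateo ∩ Nikolai: 09:25-11:40, 15:20-17:15.
Farrukh ∩ Mateo ∩ Nikolai ∩ Dmitri: 09:25-11:25, 15:20-16:35.
Farrukh ∩ Mateo ∩ Nikolai ∩ Dmitri ∩ Alice: 09:25-11:25, 15:20-16:35.
Summing the common windows: 120 + 75 = 195 minutes.

195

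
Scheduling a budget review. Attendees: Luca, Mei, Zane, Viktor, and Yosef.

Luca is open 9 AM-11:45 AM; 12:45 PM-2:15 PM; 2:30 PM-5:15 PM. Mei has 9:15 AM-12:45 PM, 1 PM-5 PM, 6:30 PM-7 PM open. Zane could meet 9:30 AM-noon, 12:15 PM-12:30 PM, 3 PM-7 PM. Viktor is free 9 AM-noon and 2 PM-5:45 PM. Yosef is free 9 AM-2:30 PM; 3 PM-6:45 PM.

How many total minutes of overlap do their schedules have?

Luca ∩ Mei: 09:15-11:45, 13:00-14:15, 14:30-17:00.
Luca ∩ Mei ∩ Zane: 09:30-11:45, 15:00-17:00.
Luca ∩ Mei ∩ Zane ∩ Viktor: 09:30-11:45, 15:00-17:00.
Luca ∩ Mei ∩ Zane ∩ Viktor ∩ Yosef: 09:30-11:45, 15:00-17:00.
So the common availability across everyone is 09:30-11:45, 15:00-17:00.
Summing the common windows: 135 + 120 = 255 minutes.

255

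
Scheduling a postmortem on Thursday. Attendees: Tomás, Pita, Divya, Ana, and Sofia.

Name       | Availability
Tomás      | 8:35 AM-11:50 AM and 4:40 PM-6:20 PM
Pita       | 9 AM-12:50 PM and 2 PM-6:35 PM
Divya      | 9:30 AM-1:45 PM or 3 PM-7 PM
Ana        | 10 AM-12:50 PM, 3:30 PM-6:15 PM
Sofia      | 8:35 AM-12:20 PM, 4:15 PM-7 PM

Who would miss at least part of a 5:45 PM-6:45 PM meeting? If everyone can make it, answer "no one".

Ana, Pita, Tomás

Tomás: not fully free for 17:45-18:45. Pita: not fully free for 17:45-18:45. Divya: free for 17:45-18:45. Ana: not fully free for 17:45-18:45. Sofia: free for 17:45-18:45.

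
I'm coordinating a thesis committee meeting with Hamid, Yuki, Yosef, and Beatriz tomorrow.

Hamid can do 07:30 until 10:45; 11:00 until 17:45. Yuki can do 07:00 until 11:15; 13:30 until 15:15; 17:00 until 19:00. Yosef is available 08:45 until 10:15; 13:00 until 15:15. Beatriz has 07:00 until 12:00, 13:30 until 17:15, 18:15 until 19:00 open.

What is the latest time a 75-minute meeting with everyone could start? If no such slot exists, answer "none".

14:00

Hamid ∩ Yuki: 07:30-10:45, 11:00-11:15, 13:30-15:15, 17:00-17:45.
Hamid ∩ Yuki ∩ Yosef: 08:45-10:15, 13:30-15:15.
Hamid ∩ Yuki ∩ Yosef ∩ Beatriz: 08:45-10:15, 13:30-15:15.
The last common window of at least 75 minutes is 13:30-15:15; a 75-minute meeting can start as late as 14:00 and still end by 15:15.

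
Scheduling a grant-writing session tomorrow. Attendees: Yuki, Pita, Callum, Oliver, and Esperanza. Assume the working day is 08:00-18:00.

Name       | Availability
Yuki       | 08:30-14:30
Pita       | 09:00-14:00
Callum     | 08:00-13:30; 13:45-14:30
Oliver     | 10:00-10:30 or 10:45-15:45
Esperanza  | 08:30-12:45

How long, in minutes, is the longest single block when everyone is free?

120

Yuki ∩ Pita: 09:00-14:00.
Yuki ∩ Pita ∩ Callum: 09:00-13:30, 13:45-14:00.
Yuki ∩ Pita ∩ Callum ∩ Oliver: 10:00-10:30, 10:45-13:30, 13:45-14:00.
Yuki ∩ Pita ∩ Callum ∩ Oliver ∩ Esperanza: 10:00-10:30, 10:45-12:45.
The longest is 10:45-12:45 at 120 minutes.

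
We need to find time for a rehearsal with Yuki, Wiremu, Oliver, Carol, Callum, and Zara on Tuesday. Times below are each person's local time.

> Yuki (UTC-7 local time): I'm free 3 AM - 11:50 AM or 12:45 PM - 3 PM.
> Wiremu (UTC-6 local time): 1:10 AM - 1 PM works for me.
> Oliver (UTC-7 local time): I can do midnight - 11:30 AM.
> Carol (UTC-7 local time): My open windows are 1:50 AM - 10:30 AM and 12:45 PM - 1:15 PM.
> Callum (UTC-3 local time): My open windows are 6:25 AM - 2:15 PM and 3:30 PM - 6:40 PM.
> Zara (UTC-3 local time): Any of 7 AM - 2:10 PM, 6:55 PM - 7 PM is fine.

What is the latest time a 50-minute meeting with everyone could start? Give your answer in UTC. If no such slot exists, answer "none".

Yuki in UTC: 10:00-18:50, 19:45-22:00 (add 7h to convert from UTC-7).
Wiremu in UTC: 07:10-19:00 (add 6h to convert from UTC-6).
Oliver in UTC: 07:00-18:30 (add 7h to convert from UTC-7).
Carol in UTC: 08:50-17:30, 19:45-20:15 (add 7h to convert from UTC-7).
Callum in UTC: 09:25-17:15, 18:30-21:40 (add 3h to convert from UTC-3).
Zara in UTC: 10:00-17:10, 21:55-22:00 (add 3h to convert from UTC-3).
Yuki ∩ Wiremu: 10:00-18:50.
Yuki ∩ Wiremu ∩ Oliver: 10:00-18:30.
Yuki ∩ Wiremu ∩ Oliver ∩ Carol: 10:00-17:30.
Yuki ∩ Wiremu ∩ Oliver ∩ Carol ∩ Callum: 10:00-17:15.
Yuki ∩ Wiremu ∩ Oliver ∩ Carol ∩ Callum ∩ Zara: 10:00-17:10.
The last common window of at least 50 minutes is 10:00-17:10; a 50-minute meeting can start as late as 16:20 and still end by 17:10.

16:20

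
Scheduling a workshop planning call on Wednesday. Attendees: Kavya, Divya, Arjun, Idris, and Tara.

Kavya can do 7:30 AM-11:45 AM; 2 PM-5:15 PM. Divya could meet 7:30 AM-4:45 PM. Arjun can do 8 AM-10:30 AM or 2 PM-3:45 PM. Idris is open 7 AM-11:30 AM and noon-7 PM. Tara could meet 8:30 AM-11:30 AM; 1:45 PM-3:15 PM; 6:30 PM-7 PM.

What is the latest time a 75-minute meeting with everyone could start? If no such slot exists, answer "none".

Kavya ∩ Divya: 07:30-11:45, 14:00-16:45.
Kavya ∩ Divya ∩ Arjun: 08:00-10:30, 14:00-15:45.
Kavya ∩ Divya ∩ Arjun ∩ Idris: 08:00-10:30, 14:00-15:45.
Kavya ∩ Divya ∩ Arjun ∩ Idris ∩ Tara: 08:30-10:30, 14:00-15:15.
The last common window of at least 75 minutes is 14:00-15:15; a 75-minute meeting can start as late as 14:00 and still end by 15:15.

14:00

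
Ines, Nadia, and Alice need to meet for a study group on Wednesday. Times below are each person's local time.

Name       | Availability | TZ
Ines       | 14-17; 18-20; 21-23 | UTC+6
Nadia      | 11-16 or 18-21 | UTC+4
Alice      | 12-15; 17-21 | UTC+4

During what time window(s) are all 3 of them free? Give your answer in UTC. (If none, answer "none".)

Ines in UTC: 08:00-11:00, 12:00-14:00, 15:00-17:00 (subtract 6h to convert from UTC+6).
Nadia in UTC: 07:00-12:00, 14:00-17:00 (subtract 4h to convert from UTC+4).
Alice in UTC: 08:00-11:00, 13:00-17:00 (subtract 4h to convert from UTC+4).
Ines ∩ Nadia: 08:00-11:00, 15:00-17:00.
Ines ∩ Nadia ∩ Alice: 08:00-11:00, 15:00-17:00.

08:00-11:00, 15:00-17:00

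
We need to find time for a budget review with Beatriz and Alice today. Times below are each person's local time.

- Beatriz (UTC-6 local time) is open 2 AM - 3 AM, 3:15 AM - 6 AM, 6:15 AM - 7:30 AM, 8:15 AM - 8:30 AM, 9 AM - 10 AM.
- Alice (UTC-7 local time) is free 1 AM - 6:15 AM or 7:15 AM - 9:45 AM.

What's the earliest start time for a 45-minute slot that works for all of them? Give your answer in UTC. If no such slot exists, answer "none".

Beatriz in UTC: 08:00-09:00, 09:15-12:00, 12:15-13:30, 14:15-14:30, 15:00-16:00 (add 6h to convert from UTC-6).
Alice in UTC: 08:00-13:15, 14:15-16:45 (add 7h to convert from UTC-7).
Beatriz ∩ Alice: 08:00-09:00, 09:15-12:00, 12:15-13:15, 14:15-14:30, 15:00-16:00.
Those are the intersection windows.
The first common window of at least 45 minutes is 08:00-09:00, so the earliest start is 08:00.

08:00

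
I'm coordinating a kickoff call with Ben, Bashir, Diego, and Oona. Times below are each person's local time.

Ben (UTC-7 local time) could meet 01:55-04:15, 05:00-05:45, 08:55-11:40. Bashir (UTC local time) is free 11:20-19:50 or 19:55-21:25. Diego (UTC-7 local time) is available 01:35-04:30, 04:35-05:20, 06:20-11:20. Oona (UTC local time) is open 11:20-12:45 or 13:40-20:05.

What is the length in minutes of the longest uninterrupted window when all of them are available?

Ben in UTC: 08:55-11:15, 12:00-12:45, 15:55-18:40 (add 7h to convert from UTC-7).
Bashir in UTC: 11:20-19:50, 19:55-21:25.
Diego in UTC: 08:35-11:30, 11:35-12:20, 13:20-18:20 (add 7h to convert from UTC-7).
Oona in UTC: 11:20-12:45, 13:40-20:05.
Ben ∩ Bashir: 12:00-12:45, 15:55-18:40.
Ben ∩ Bashir ∩ Diego: 12:00-12:20, 15:55-18:20.
Ben ∩ Bashir ∩ Diego ∩ Oona: 12:00-12:20, 15:55-18:20.
So the common availability across everyone is 12:00-12:20, 15:55-18:20.
The longest is 15:55-18:20 at 145 minutes.

145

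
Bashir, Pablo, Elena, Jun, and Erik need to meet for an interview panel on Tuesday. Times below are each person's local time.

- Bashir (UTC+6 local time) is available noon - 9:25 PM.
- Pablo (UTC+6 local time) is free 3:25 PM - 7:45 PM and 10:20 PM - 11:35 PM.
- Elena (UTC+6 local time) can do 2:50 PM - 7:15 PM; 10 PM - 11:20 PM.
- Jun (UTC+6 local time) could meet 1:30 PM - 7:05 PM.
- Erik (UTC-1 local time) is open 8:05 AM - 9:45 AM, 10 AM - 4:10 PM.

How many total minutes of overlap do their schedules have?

205

Bashir in UTC: 06:00-15:25 (subtract 6h to convert from UTC+6).
Pablo in UTC: 09:25-13:45, 16:20-17:35 (subtract 6h to convert from UTC+6).
Elena in UTC: 08:50-13:15, 16:00-17:20 (subtract 6h to convert from UTC+6).
Jun in UTC: 07:30-13:05 (subtract 6h to convert from UTC+6).
Erik in UTC: 09:05-10:45, 11:00-17:10 (add 1h to convert from UTC-1).
Bashir ∩ Pablo: 09:25-13:45.
Bashir ∩ Pablo ∩ Elena: 09:25-13:15.
Bashir ∩ Pablo ∩ Elena ∩ Jun: 09:25-13:05.
Bashir ∩ Pablo ∩ Elena ∩ Jun ∩ Erik: 09:25-10:45, 11:00-13:05.
Summing the common windows: 80 + 125 = 205 minutes.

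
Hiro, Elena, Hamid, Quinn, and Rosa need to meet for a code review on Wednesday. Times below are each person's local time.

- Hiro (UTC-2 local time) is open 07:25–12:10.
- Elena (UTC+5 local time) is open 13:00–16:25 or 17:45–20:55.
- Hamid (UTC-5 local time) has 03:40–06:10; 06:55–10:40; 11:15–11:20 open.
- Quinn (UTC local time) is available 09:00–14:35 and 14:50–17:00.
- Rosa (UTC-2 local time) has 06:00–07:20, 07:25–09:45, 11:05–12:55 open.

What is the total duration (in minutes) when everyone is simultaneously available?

170

Hiro in UTC: 09:25-14:10 (add 2h to convert from UTC-2).
Elena in UTC: 08:00-11:25, 12:45-15:55 (subtract 5h to convert from UTC+5).
Hamid in UTC: 08:40-11:10, 11:55-15:40, 16:15-16:20 (add 5h to convert from UTC-5).
Quinn in UTC: 09:00-14:35, 14:50-17:00.
Rosa in UTC: 08:00-09:20, 09:25-11:45, 13:05-14:55 (add 2h to convert from UTC-2).
Hiro ∩ Elena: 09:25-11:25, 12:45-14:10.
Hiro ∩ Elena ∩ Hamid: 09:25-11:10, 12:45-14:10.
Hiro ∩ Elena ∩ Hamid ∩ Quinn: 09:25-11:10, 12:45-14:10.
Hiro ∩ Elena ∩ Hamid ∩ Quinn ∩ Rosa: 09:25-11:10, 13:05-14:10.
Summing the common windows: 105 + 65 = 170 minutes.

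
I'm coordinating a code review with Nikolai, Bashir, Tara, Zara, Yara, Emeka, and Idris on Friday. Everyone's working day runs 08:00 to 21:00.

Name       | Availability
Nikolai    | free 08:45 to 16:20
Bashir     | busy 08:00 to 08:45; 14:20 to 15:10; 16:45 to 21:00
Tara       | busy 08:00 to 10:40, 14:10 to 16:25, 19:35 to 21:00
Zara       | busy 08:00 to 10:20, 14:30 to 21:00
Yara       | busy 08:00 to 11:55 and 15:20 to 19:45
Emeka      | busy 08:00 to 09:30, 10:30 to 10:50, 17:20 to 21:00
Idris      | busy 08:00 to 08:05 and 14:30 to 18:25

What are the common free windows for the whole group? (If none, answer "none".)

11:55-14:10

Nikolai free: 08:45-16:20.
Bashir free: 08:45-14:20, 15:10-16:45 (invert busy blocks within the working day).
Tara free: 10:40-14:10, 16:25-19:35 (invert busy blocks within the working day).
Zara free: 10:20-14:30 (invert busy blocks within the working day).
Yara free: 11:55-15:20, 19:45-21:00 (invert busy blocks within the working day).
Emeka free: 09:30-10:30, 10:50-17:20 (invert busy blocks within the working day).
Idris free: 08:05-14:30, 18:25-21:00 (invert busy blocks within the working day).
Nikolai ∩ Bashir: 08:45-14:20, 15:10-16:20.
Nikolai ∩ Bashir ∩ Tara: 10:40-14:10.
Nikolai ∩ Bashir ∩ Tara ∩ Zara: 10:40-14:10.
Nikolai ∩ Bashir ∩ Tara ∩ Zara ∩ Yara: 11:55-14:10.
Nikolai ∩ Bashir ∩ Tara ∩ Zara ∩ Yara ∩ Emeka: 11:55-14:10.
Nikolai ∩ Bashir ∩ Tara ∩ Zara ∩ Yara ∩ Emeka ∩ Idris: 11:55-14:10.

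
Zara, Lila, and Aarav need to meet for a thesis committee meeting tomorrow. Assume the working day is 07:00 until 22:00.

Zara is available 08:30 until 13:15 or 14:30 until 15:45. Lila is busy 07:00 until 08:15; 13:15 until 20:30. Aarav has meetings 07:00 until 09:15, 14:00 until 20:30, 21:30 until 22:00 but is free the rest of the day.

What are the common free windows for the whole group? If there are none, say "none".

09:15-13:15

Zara free: 08:30-13:15, 14:30-15:45.
Lila free: 08:15-13:15, 20:30-22:00 (invert busy blocks within the working day).
Aarav free: 09:15-14:00, 20:30-21:30 (invert busy blocks within the working day).
Zara ∩ Lila: 08:30-13:15.
Zara ∩ Lila ∩ Aarav: 09:15-13:15.
So the common availability across everyone is 09:15-13:15.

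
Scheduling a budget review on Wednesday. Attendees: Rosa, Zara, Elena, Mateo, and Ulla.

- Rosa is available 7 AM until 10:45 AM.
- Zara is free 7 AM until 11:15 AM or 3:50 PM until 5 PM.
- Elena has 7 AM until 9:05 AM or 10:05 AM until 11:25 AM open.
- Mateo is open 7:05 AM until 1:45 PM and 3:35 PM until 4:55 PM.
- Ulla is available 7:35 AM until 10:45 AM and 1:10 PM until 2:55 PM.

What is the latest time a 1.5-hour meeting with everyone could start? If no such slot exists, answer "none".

07:35

Rosa ∩ Zara: 07:00-10:45.
Rosa ∩ Zara ∩ Elena: 07:00-09:05, 10:05-10:45.
Rosa ∩ Zara ∩ Elena ∩ Mateo: 07:05-09:05, 10:05-10:45.
Rosa ∩ Zara ∩ Elena ∩ Mateo ∩ Ulla: 07:35-09:05, 10:05-10:45.
So the common availability across everyone is 07:35-09:05, 10:05-10:45.
The last common window of at least 90 minutes is 07:35-09:05; a 90-minute meeting can start as late as 07:35 and still end by 09:05.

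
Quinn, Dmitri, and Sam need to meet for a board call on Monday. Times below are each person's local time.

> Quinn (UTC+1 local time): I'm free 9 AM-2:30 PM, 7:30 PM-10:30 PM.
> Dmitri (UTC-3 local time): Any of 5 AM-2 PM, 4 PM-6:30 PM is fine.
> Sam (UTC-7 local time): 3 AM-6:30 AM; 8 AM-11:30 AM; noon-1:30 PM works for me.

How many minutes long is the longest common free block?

Quinn in UTC: 08:00-13:30, 18:30-21:30 (subtract 1h to convert from UTC+1).
Dmitri in UTC: 08:00-17:00, 19:00-21:30 (add 3h to convert from UTC-3).
Sam in UTC: 10:00-13:30, 15:00-18:30, 19:00-20:30 (add 7h to convert from UTC-7).
Quinn ∩ Dmitri: 08:00-13:30, 19:00-21:30.
Quinn ∩ Dmitri ∩ Sam: 10:00-13:30, 19:00-20:30.
Those are the intersection windows.
The longest is 10:00-13:30 at 210 minutes.

210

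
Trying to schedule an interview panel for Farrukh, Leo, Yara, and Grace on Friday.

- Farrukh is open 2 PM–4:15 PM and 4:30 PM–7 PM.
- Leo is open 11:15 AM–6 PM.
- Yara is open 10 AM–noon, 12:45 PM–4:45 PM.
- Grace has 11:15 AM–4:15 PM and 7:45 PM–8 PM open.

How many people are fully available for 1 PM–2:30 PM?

Leo, Yara, and Grace can make the full 13:00-14:30 slot — that's 3.

3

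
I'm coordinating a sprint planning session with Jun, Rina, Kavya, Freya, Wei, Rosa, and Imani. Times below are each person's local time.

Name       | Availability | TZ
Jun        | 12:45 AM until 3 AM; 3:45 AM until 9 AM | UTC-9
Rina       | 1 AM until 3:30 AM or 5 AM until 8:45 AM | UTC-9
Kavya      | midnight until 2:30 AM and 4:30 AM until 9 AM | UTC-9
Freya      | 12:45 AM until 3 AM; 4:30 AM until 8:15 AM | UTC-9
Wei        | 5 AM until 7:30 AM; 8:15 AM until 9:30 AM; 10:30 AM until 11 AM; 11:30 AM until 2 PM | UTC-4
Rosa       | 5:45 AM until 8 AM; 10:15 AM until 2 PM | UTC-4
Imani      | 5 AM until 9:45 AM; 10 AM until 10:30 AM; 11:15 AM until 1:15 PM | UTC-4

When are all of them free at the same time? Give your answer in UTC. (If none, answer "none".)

Jun in UTC: 09:45-12:00, 12:45-18:00 (add 9h to convert from UTC-9).
Rina in UTC: 10:00-12:30, 14:00-17:45 (add 9h to convert from UTC-9).
Kavya in UTC: 09:00-11:30, 13:30-18:00 (add 9h to convert from UTC-9).
Freya in UTC: 09:45-12:00, 13:30-17:15 (add 9h to convert from UTC-9).
Wei in UTC: 09:00-11:30, 12:15-13:30, 14:30-15:00, 15:30-18:00 (add 4h to convert from UTC-4).
Rosa in UTC: 09:45-12:00, 14:15-18:00 (add 4h to convert from UTC-4).
Imani in UTC: 09:00-13:45, 14:00-14:30, 15:15-17:15 (add 4h to convert from UTC-4).
Jun ∩ Rina: 10:00-12:00, 14:00-17:45.
Jun ∩ Rina ∩ Kavya: 10:00-11:30, 14:00-17:45.
Jun ∩ Rina ∩ Kavya ∩ Freya: 10:00-11:30, 14:00-17:15.
Jun ∩ Rina ∩ Kavya ∩ Freya ∩ Wei: 10:00-11:30, 14:30-15:00, 15:30-17:15.
Jun ∩ Rina ∩ Kavya ∩ Freya ∩ Wei ∩ Rosa: 10:00-11:30, 14:30-15:00, 15:30-17:15.
Jun ∩ Rina ∩ Kavya ∩ Freya ∩ Wei ∩ Rosa ∩ Imani: 10:00-11:30, 15:30-17:15.

10:00-11:30, 15:30-17:15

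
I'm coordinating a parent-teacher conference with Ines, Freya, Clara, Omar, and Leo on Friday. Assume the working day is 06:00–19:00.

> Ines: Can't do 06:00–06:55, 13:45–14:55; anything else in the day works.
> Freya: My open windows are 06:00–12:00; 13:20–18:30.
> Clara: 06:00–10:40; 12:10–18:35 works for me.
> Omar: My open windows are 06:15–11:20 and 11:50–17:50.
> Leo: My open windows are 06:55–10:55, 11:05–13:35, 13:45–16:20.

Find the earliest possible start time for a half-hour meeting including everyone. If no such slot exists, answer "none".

Ines free: 06:55-13:45, 14:55-19:00 (invert busy blocks within the working day).
Freya free: 06:00-12:00, 13:20-18:30.
Clara free: 06:00-10:40, 12:10-18:35.
Omar free: 06:15-11:20, 11:50-17:50.
Leo free: 06:55-10:55, 11:05-13:35, 13:45-16:20.
Ines ∩ Freya: 06:55-12:00, 13:20-13:45, 14:55-18:30.
Ines ∩ Freya ∩ Clara: 06:55-10:40, 13:20-13:45, 14:55-18:30.
Ines ∩ Freya ∩ Clara ∩ Omar: 06:55-10:40, 13:20-13:45, 14:55-17:50.
Ines ∩ Freya ∩ Clara ∩ Omar ∩ Leo: 06:55-10:40, 13:20-13:35, 14:55-16:20.
The first common window of at least 30 minutes is 06:55-10:40, so the earliest start is 06:55.

06:55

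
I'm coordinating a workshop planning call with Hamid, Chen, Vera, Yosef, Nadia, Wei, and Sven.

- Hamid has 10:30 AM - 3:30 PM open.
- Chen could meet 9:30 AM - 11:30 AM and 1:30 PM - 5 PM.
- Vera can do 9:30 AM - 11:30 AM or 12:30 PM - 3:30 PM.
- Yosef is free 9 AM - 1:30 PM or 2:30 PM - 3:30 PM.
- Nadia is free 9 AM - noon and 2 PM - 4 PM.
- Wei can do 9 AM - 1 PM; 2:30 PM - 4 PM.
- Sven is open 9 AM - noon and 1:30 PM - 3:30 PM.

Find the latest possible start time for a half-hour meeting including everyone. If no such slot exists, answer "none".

Hamid ∩ Chen: 10:30-11:30, 13:30-15:30.
Hamid ∩ Chen ∩ Vera: 10:30-11:30, 13:30-15:30.
Hamid ∩ Chen ∩ Vera ∩ Yosef: 10:30-11:30, 14:30-15:30.
Hamid ∩ Chen ∩ Vera ∩ Yosef ∩ Nadia: 10:30-11:30, 14:30-15:30.
Hamid ∩ Chen ∩ Vera ∩ Yosef ∩ Nadia ∩ Wei: 10:30-11:30, 14:30-15:30.
Hamid ∩ Chen ∩ Vera ∩ Yosef ∩ Nadia ∩ Wei ∩ Sven: 10:30-11:30, 14:30-15:30.
The last common window of at least 30 minutes is 14:30-15:30; a 30-minute meeting can start as late as 15:00 and still end by 15:30.

15:00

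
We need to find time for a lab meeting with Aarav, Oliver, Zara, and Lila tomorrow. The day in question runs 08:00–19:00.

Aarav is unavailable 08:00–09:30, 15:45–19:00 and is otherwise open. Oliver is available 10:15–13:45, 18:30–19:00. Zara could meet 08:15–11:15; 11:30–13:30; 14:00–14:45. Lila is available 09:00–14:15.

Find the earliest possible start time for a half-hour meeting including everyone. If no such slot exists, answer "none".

10:15

Aarav free: 09:30-15:45 (invert busy blocks within the working day).
Oliver free: 10:15-13:45, 18:30-19:00.
Zara free: 08:15-11:15, 11:30-13:30, 14:00-14:45.
Lila free: 09:00-14:15.
Aarav ∩ Oliver: 10:15-13:45.
Aarav ∩ Oliver ∩ Zara: 10:15-11:15, 11:30-13:30.
Aarav ∩ Oliver ∩ Zara ∩ Lila: 10:15-11:15, 11:30-13:30.
The first common window of at least 30 minutes is 10:15-11:15, so the earliest start is 10:15.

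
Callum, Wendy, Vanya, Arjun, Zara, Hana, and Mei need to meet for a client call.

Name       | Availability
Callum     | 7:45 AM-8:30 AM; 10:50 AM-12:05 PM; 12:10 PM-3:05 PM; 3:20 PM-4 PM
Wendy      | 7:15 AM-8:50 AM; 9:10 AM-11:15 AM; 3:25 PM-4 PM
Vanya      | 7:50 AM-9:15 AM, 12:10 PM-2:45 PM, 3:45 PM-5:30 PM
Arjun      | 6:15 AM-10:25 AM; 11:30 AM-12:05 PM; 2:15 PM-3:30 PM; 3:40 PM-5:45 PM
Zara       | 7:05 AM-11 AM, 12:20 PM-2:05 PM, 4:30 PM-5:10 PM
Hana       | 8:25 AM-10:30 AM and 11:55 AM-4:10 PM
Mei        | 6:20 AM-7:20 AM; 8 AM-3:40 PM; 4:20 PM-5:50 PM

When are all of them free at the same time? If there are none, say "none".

08:25-08:30

Callum ∩ Wendy: 07:45-08:30, 10:50-11:15, 15:25-16:00.
Callum ∩ Wendy ∩ Vanya: 07:50-08:30, 15:45-16:00.
Callum ∩ Wendy ∩ Vanya ∩ Arjun: 07:50-08:30, 15:45-16:00.
Callum ∩ Wendy ∩ Vanya ∩ Arjun ∩ Zara: 07:50-08:30.
Callum ∩ Wendy ∩ Vanya ∩ Arjun ∩ Zara ∩ Hana: 08:25-08:30.
Callum ∩ Wendy ∩ Vanya ∩ Arjun ∩ Zara ∩ Hana ∩ Mei: 08:25-08:30.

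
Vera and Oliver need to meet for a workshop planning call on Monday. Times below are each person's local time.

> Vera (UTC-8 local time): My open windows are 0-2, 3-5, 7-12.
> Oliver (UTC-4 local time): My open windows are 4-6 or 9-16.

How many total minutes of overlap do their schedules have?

Vera in UTC: 08:00-10:00, 11:00-13:00, 15:00-20:00 (add 8h to convert from UTC-8).
Oliver in UTC: 08:00-10:00, 13:00-20:00 (add 4h to convert from UTC-4).
Vera ∩ Oliver: 08:00-10:00, 15:00-20:00.
Those are the intersection windows.
Summing the common windows: 120 + 300 = 420 minutes.

420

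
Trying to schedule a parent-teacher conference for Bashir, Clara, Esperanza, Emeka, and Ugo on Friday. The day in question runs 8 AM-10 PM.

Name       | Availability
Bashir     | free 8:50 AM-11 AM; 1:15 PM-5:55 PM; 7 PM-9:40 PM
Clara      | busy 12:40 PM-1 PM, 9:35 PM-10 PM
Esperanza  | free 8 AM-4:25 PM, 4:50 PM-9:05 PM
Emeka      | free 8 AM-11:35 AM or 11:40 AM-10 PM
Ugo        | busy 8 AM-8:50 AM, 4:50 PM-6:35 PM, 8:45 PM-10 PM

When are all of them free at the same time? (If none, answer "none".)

08:50-11:00, 13:15-16:25, 19:00-20:45

Bashir free: 08:50-11:00, 13:15-17:55, 19:00-21:40.
Clara free: 08:00-12:40, 13:00-21:35 (invert busy blocks within the working day).
Esperanza free: 08:00-16:25, 16:50-21:05.
Emeka free: 08:00-11:35, 11:40-22:00.
Ugo free: 08:50-16:50, 18:35-20:45 (invert busy blocks within the working day).
Bashir ∩ Clara: 08:50-11:00, 13:15-17:55, 19:00-21:35.
Bashir ∩ Clara ∩ Esperanza: 08:50-11:00, 13:15-16:25, 16:50-17:55, 19:00-21:05.
Bashir ∩ Clara ∩ Esperanza ∩ Emeka: 08:50-11:00, 13:15-16:25, 16:50-17:55, 19:00-21:05.
Bashir ∩ Clara ∩ Esperanza ∩ Emeka ∩ Ugo: 08:50-11:00, 13:15-16:25, 19:00-20:45.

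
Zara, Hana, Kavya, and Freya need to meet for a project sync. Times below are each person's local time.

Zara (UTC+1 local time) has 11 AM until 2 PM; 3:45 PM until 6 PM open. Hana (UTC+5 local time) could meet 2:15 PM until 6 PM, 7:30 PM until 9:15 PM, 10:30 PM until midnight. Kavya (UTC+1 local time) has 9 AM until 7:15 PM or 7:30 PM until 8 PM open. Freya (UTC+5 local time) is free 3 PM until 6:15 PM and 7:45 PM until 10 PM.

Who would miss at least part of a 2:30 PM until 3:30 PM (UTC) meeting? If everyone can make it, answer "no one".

Freya, Zara

Zara in UTC: 10:00-13:00, 14:45-17:00 (subtract 1h to convert from UTC+1).
Hana in UTC: 09:15-13:00, 14:30-16:15, 17:30-19:00 (subtract 5h to convert from UTC+5).
Kavya in UTC: 08:00-18:15, 18:30-19:00 (subtract 1h to convert from UTC+1).
Freya in UTC: 10:00-13:15, 14:45-17:00 (subtract 5h to convert from UTC+5).
Zara: not fully free for 14:30-15:30. Hana: free for 14:30-15:30. Kavya: free for 14:30-15:30. Freya: not fully free for 14:30-15:30.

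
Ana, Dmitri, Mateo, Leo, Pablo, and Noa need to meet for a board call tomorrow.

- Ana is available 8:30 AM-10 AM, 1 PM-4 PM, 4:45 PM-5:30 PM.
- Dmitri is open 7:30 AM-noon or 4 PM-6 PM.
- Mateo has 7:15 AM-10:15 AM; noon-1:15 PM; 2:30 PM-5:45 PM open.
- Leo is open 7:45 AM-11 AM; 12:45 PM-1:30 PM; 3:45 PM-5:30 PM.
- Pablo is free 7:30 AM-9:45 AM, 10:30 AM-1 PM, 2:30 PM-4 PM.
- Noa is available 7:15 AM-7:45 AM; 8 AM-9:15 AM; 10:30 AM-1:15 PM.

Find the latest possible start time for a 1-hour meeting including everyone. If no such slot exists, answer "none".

Ana ∩ Dmitri: 08:30-10:00, 16:45-17:30.
Ana ∩ Dmitri ∩ Mateo: 08:30-10:00, 16:45-17:30.
Ana ∩ Dmitri ∩ Mateo ∩ Leo: 08:30-10:00, 16:45-17:30.
Ana ∩ Dmitri ∩ Mateo ∩ Leo ∩ Pablo: 08:30-09:45.
Ana ∩ Dmitri ∩ Mateo ∩ Leo ∩ Pablo ∩ Noa: 08:30-09:15.
Those are the intersection windows.
No common window is at least 60 minutes long.

none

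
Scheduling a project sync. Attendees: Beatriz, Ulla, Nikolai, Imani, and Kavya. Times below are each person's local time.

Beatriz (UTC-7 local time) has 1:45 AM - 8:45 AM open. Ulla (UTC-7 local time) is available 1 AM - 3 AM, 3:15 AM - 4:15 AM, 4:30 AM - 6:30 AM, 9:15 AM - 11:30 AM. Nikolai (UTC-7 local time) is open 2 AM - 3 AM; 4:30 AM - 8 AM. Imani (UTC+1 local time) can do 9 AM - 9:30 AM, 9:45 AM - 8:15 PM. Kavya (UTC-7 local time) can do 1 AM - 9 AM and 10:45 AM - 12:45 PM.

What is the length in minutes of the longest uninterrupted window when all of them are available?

Beatriz in UTC: 08:45-15:45 (add 7h to convert from UTC-7).
Ulla in UTC: 08:00-10:00, 10:15-11:15, 11:30-13:30, 16:15-18:30 (add 7h to convert from UTC-7).
Nikolai in UTC: 09:00-10:00, 11:30-15:00 (add 7h to convert from UTC-7).
Imani in UTC: 08:00-08:30, 08:45-19:15 (subtract 1h to convert from UTC+1).
Kavya in UTC: 08:00-16:00, 17:45-19:45 (add 7h to convert from UTC-7).
Beatriz ∩ Ulla: 08:45-10:00, 10:15-11:15, 11:30-13:30.
Beatriz ∩ Ulla ∩ Nikolai: 09:00-10:00, 11:30-13:30.
Beatriz ∩ Ulla ∩ Nikolai ∩ Imani: 09:00-10:00, 11:30-13:30.
Beatriz ∩ Ulla ∩ Nikolai ∩ Imani ∩ Kavya: 09:00-10:00, 11:30-13:30.
The longest is 11:30-13:30 at 120 minutes.

120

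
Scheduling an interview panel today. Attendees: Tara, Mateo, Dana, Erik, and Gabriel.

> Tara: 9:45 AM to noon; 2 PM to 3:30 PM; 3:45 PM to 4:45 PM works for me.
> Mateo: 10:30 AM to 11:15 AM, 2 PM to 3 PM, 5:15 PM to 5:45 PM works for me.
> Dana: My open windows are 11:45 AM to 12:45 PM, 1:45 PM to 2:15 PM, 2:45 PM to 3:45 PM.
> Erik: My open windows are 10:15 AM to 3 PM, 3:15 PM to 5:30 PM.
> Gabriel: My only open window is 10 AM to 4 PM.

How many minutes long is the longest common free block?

Tara ∩ Mateo: 10:30-11:15, 14:00-15:00.
Tara ∩ Mateo ∩ Dana: 14:00-14:15, 14:45-15:00.
Tara ∩ Mateo ∩ Dana ∩ Erik: 14:00-14:15, 14:45-15:00.
Tara ∩ Mateo ∩ Dana ∩ Erik ∩ Gabriel: 14:00-14:15, 14:45-15:00.
The longest is 14:00-14:15 at 15 minutes.

15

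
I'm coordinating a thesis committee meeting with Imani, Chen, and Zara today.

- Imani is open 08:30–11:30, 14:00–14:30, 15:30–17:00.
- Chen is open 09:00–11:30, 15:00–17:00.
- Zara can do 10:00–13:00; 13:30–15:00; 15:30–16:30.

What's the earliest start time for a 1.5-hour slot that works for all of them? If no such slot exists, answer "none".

10:00

Imani ∩ Chen: 09:00-11:30, 15:30-17:00.
Imani ∩ Chen ∩ Zara: 10:00-11:30, 15:30-16:30.
The first common window of at least 90 minutes is 10:00-11:30, so the earliest start is 10:00.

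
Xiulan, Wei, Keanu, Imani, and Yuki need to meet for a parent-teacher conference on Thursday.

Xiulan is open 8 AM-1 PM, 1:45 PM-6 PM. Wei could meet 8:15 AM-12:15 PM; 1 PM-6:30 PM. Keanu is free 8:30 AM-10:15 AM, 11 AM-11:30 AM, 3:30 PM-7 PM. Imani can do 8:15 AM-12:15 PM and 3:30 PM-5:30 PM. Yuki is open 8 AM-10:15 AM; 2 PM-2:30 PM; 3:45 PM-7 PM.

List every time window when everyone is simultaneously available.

08:30-10:15, 15:45-17:30

Xiulan ∩ Wei: 08:15-12:15, 13:45-18:00.
Xiulan ∩ Wei ∩ Keanu: 08:30-10:15, 11:00-11:30, 15:30-18:00.
Xiulan ∩ Wei ∩ Keanu ∩ Imani: 08:30-10:15, 11:00-11:30, 15:30-17:30.
Xiulan ∩ Wei ∩ Keanu ∩ Imani ∩ Yuki: 08:30-10:15, 15:45-17:30.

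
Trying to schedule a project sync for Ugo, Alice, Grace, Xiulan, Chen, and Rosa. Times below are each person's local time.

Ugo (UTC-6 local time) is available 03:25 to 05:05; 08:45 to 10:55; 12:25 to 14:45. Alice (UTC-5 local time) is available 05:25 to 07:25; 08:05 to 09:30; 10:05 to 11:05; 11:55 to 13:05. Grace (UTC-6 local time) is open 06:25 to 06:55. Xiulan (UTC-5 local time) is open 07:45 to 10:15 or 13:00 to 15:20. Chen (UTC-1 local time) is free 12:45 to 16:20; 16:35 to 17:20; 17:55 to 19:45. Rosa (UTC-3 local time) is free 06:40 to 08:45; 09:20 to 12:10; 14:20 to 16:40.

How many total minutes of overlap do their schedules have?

0

Ugo in UTC: 09:25-11:05, 14:45-16:55, 18:25-20:45 (add 6h to convert from UTC-6).
Alice in UTC: 10:25-12:25, 13:05-14:30, 15:05-16:05, 16:55-18:05 (add 5h to convert from UTC-5).
Grace in UTC: 12:25-12:55 (add 6h to convert from UTC-6).
Xiulan in UTC: 12:45-15:15, 18:00-20:20 (add 5h to convert from UTC-5).
Chen in UTC: 13:45-17:20, 17:35-18:20, 18:55-20:45 (add 1h to convert from UTC-1).
Rosa in UTC: 09:40-11:45, 12:20-15:10, 17:20-19:40 (add 3h to convert from UTC-3).
Ugo ∩ Alice: 10:25-11:05, 15:05-16:05.
Ugo ∩ Alice ∩ Grace: ∅.
Ugo ∩ Alice ∩ Grace ∩ Xiulan: ∅.
Ugo ∩ Alice ∩ Grace ∩ Xiulan ∩ Chen: ∅.
Ugo ∩ Alice ∩ Grace ∩ Xiulan ∩ Chen ∩ Rosa: ∅.
There is no time when everyone is free.
There is no common window, so the total is 0 minutes.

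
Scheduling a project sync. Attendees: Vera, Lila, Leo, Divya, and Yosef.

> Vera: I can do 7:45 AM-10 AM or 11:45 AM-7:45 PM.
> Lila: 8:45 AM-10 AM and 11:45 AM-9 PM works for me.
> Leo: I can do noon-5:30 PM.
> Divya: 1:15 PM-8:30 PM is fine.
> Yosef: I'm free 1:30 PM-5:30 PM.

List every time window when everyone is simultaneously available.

13:30-17:30

Vera ∩ Lila: 08:45-10:00, 11:45-19:45.
Vera ∩ Lila ∩ Leo: 12:00-17:30.
Vera ∩ Lila ∩ Leo ∩ Divya: 13:15-17:30.
Vera ∩ Lila ∩ Leo ∩ Divya ∩ Yosef: 13:30-17:30.
So the common availability across everyone is 13:30-17:30.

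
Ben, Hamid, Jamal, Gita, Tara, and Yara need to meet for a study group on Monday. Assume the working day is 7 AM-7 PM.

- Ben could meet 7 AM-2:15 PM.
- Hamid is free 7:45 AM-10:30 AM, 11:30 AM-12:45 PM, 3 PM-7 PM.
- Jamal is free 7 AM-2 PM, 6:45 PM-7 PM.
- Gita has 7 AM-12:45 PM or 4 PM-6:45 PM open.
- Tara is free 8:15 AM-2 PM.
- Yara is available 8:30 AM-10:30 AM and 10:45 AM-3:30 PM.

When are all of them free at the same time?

08:30-10:30, 11:30-12:45

Ben ∩ Hamid: 07:45-10:30, 11:30-12:45.
Ben ∩ Hamid ∩ Jamal: 07:45-10:30, 11:30-12:45.
Ben ∩ Hamid ∩ Jamal ∩ Gita: 07:45-10:30, 11:30-12:45.
Ben ∩ Hamid ∩ Jamal ∩ Gita ∩ Tara: 08:15-10:30, 11:30-12:45.
Ben ∩ Hamid ∩ Jamal ∩ Gita ∩ Tara ∩ Yara: 08:30-10:30, 11:30-12:45.
Those are the intersection windows.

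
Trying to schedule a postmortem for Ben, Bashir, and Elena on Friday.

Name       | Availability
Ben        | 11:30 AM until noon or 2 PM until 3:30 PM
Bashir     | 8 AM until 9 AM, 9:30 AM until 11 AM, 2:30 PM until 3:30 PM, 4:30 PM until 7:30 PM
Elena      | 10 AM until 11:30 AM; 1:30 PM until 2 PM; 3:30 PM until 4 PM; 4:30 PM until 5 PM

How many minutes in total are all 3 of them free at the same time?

0

Ben ∩ Bashir: 14:30-15:30.
Ben ∩ Bashir ∩ Elena: ∅.
There is no time when everyone is free.
There is no common window, so the total is 0 minutes.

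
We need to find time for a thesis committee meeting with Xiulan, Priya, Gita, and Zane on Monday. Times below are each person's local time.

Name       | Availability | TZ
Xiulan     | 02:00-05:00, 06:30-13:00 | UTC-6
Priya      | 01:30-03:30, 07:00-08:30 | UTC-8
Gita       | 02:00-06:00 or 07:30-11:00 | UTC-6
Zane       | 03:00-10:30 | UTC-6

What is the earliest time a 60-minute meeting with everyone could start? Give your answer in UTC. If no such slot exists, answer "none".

Xiulan in UTC: 08:00-11:00, 12:30-19:00 (add 6h to convert from UTC-6).
Priya in UTC: 09:30-11:30, 15:00-16:30 (add 8h to convert from UTC-8).
Gita in UTC: 08:00-12:00, 13:30-17:00 (add 6h to convert from UTC-6).
Zane in UTC: 09:00-16:30 (add 6h to convert from UTC-6).
Xiulan ∩ Priya: 09:30-11:00, 15:00-16:30.
Xiulan ∩ Priya ∩ Gita: 09:30-11:00, 15:00-16:30.
Xiulan ∩ Priya ∩ Gita ∩ Zane: 09:30-11:00, 15:00-16:30.
Those are the intersection windows.
The first common window of at least 60 minutes is 09:30-11:00, so the earliest start is 09:30.

09:30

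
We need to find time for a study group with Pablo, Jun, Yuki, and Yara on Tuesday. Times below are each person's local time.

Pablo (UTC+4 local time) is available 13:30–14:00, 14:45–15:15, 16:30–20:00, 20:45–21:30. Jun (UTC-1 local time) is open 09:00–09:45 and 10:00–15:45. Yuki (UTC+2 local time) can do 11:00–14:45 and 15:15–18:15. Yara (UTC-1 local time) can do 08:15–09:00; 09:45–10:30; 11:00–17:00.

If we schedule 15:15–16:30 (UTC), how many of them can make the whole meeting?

Pablo in UTC: 09:30-10:00, 10:45-11:15, 12:30-16:00, 16:45-17:30 (subtract 4h to convert from UTC+4).
Jun in UTC: 10:00-10:45, 11:00-16:45 (add 1h to convert from UTC-1).
Yuki in UTC: 09:00-12:45, 13:15-16:15 (subtract 2h to convert from UTC+2).
Yara in UTC: 09:15-10:00, 10:45-11:30, 12:00-18:00 (add 1h to convert from UTC-1).
Jun and Yara can make the full 15:15-16:30 slot — that's 2.

2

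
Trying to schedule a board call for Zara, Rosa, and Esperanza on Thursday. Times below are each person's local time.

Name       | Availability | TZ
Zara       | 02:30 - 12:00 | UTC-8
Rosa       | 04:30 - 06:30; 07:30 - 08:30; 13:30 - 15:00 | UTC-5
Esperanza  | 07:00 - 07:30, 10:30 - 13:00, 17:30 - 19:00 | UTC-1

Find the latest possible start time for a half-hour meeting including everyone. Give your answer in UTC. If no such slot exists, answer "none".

Zara in UTC: 10:30-20:00 (add 8h to convert from UTC-8).
Rosa in UTC: 09:30-11:30, 12:30-13:30, 18:30-20:00 (add 5h to convert from UTC-5).
Esperanza in UTC: 08:00-08:30, 11:30-14:00, 18:30-20:00 (add 1h to convert from UTC-1).
Zara ∩ Rosa: 10:30-11:30, 12:30-13:30, 18:30-20:00.
Zara ∩ Rosa ∩ Esperanza: 12:30-13:30, 18:30-20:00.
The last common window of at least 30 minutes is 18:30-20:00; a 30-minute meeting can start as late as 19:30 and still end by 20:00.

19:30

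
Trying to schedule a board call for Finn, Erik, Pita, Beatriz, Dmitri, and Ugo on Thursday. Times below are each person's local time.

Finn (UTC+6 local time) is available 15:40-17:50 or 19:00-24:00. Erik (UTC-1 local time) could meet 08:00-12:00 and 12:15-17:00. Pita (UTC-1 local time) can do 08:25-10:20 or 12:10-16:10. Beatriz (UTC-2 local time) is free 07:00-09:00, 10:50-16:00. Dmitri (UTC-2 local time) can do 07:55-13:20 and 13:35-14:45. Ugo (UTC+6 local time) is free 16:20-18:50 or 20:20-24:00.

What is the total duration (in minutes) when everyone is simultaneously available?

Finn in UTC: 09:40-11:50, 13:00-18:00 (subtract 6h to convert from UTC+6).
Erik in UTC: 09:00-13:00, 13:15-18:00 (add 1h to convert from UTC-1).
Pita in UTC: 09:25-11:20, 13:10-17:10 (add 1h to convert from UTC-1).
Beatriz in UTC: 09:00-11:00, 12:50-18:00 (add 2h to convert from UTC-2).
Dmitri in UTC: 09:55-15:20, 15:35-16:45 (add 2h to convert from UTC-2).
Ugo in UTC: 10:20-12:50, 14:20-18:00 (subtract 6h to convert from UTC+6).
Finn ∩ Erik: 09:40-11:50, 13:15-18:00.
Finn ∩ Erik ∩ Pita: 09:40-11:20, 13:15-17:10.
Finn ∩ Erik ∩ Pita ∩ Beatriz: 09:40-11:00, 13:15-17:10.
Finn ∩ Erik ∩ Pita ∩ Beatriz ∩ Dmitri: 09:55-11:00, 13:15-15:20, 15:35-16:45.
Finn ∩ Erik ∩ Pita ∩ Beatriz ∩ Dmitri ∩ Ugo: 10:20-11:00, 14:20-15:20, 15:35-16:45.
Summing the common windows: 40 + 60 + 70 = 170 minutes.

170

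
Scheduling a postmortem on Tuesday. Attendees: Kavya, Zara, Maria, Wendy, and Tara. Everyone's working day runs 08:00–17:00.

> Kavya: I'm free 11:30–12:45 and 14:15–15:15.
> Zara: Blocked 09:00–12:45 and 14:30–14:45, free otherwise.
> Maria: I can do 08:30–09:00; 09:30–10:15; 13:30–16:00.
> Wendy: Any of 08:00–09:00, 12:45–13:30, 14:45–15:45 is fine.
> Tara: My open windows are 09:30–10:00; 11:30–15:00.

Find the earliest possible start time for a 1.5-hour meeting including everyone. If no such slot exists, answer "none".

Kavya free: 11:30-12:45, 14:15-15:15.
Zara free: 08:00-09:00, 12:45-14:30, 14:45-17:00 (invert busy blocks within the working day).
Maria free: 08:30-09:00, 09:30-10:15, 13:30-16:00.
Wendy free: 08:00-09:00, 12:45-13:30, 14:45-15:45.
Tara free: 09:30-10:00, 11:30-15:00.
Kavya ∩ Zara: 14:15-14:30, 14:45-15:15.
Kavya ∩ Zara ∩ Maria: 14:15-14:30, 14:45-15:15.
Kavya ∩ Zara ∩ Maria ∩ Wendy: 14:45-15:15.
Kavya ∩ Zara ∩ Maria ∩ Wendy ∩ Tara: 14:45-15:00.
No common window is at least 90 minutes long.

none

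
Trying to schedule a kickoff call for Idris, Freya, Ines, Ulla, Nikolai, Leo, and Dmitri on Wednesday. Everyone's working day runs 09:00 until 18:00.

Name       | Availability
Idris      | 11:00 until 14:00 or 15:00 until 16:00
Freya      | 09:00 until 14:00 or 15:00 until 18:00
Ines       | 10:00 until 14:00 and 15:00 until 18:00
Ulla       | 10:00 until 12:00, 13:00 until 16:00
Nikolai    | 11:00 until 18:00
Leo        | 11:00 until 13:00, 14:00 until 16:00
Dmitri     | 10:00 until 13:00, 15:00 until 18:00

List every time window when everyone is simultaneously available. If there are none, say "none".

11:00-12:00, 15:00-16:00

Idris ∩ Freya: 11:00-14:00, 15:00-16:00.
Idris ∩ Freya ∩ Ines: 11:00-14:00, 15:00-16:00.
Idris ∩ Freya ∩ Ines ∩ Ulla: 11:00-12:00, 13:00-14:00, 15:00-16:00.
Idris ∩ Freya ∩ Ines ∩ Ulla ∩ Nikolai: 11:00-12:00, 13:00-14:00, 15:00-16:00.
Idris ∩ Freya ∩ Ines ∩ Ulla ∩ Nikolai ∩ Leo: 11:00-12:00, 15:00-16:00.
Idris ∩ Freya ∩ Ines ∩ Ulla ∩ Nikolai ∩ Leo ∩ Dmitri: 11:00-12:00, 15:00-16:00.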